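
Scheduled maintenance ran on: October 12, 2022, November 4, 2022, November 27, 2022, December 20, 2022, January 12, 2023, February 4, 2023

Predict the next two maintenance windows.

Every event comes 23 days after the last (23, 23, 23, 23, 23).
February 4, 2023 + 23 days = February 27, 2023.
February 27, 2023 + 23 days = March 22, 2023.

February 27, 2023; March 22, 2023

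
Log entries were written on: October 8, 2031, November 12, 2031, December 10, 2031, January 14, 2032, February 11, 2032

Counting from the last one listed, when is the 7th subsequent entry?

These are Wednesdays at 28- or 35-day spacing (35, 28, 35, 28).
The pattern: 2nd Wednesday of the month.
2nd Wednesday of March 2032: March 10, 2032.
2nd Wednesday of April 2032: April 14, 2032.
2nd Wednesday of May 2032: May 12, 2032.
2nd Wednesday of June 2032: June 9, 2032.
July 2032 — 2nd Wednesday is July 14, 2032.
August 2032 — 2nd Wednesday is August 11, 2032.
2nd Wednesday of September 2032: September 8, 2032.

September 8, 2032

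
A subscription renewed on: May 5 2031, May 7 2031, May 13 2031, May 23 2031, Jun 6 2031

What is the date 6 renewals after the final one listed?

The spacing grows by 4 each time: 2, 6, 10, 14 days.
Next gap: 18 days. Jun 6 2031 + 18 days = Jun 24 2031.
Next gap: 22 days. Jun 24 2031 + 22 days = Jul 16 2031.
Next gap: 26 days. Jul 16 2031 + 26 days = Aug 11 2031.
Next gap: 30 days. Aug 11 2031 + 30 days = Sep 10 2031.
Next gap: 34 days. Sep 10 2031 + 34 days = Oct 14 2031.
Next gap: 38 days. Oct 14 2031 + 38 days = Nov 21 2031.

Nov 21 2031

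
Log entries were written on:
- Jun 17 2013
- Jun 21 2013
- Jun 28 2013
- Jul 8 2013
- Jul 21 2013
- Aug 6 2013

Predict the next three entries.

Aug 25 2013, Sep 16 2013, Oct 11 2013

Gaps: 4, 7, 10, 13, 16 days — each gap is 3 larger than the previous one.
Next gap: 19 days. Aug 6 2013 + 19 days = Aug 25 2013.
Next gap: 22 days. Aug 25 2013 + 22 days = Sep 16 2013.
Next gap: 25 days. Sep 16 2013 + 25 days = Oct 11 2013.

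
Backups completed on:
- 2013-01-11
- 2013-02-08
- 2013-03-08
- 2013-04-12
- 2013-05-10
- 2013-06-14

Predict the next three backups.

2013-07-12, 2013-08-09, 2013-09-13

These are Fridays at 28- or 35-day spacing (28, 28, 35, 28, 35).
The pattern: 2nd Friday of the month.
July 2013 — 2nd Friday is 2013-07-12.
2nd Friday of August 2013: 2013-08-09.
September 2013 — 2nd Friday is 2013-09-13.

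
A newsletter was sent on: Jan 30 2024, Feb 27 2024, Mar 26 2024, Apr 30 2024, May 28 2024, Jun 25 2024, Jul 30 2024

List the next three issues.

Aug 27 2024, Sep 24 2024, Oct 29 2024

All Tuesdays; the gaps (28, 28, 35, 28, 28, 35) vary with month length.
This is the last Tuesday of each month.
August 2024 ends with Tuesday Aug 27 2024.
Last Tuesday of September 2024: Sep 24 2024.
Last Tuesday of October 2024: Oct 29 2024.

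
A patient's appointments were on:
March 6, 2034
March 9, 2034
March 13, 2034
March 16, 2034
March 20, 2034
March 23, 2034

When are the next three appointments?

March 27, 2034; March 30, 2034; April 3, 2034

The gap pattern 3, 4, 3, 4, 3 repeats every 2 events.
These are the Mondays and Thursdays of each week.
Next Monday: March 27, 2034.
The following Thursday is March 30, 2034.
The following Monday is April 3, 2034.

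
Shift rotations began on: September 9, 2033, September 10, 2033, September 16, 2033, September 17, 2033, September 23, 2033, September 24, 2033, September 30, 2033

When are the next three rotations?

October 1, 2033; October 7, 2033; October 8, 2033

Every event lands on a Friday or Saturday (gaps cycle 1, 6, 1, 6, 1, 6).
So the schedule is: every Friday and Saturday.
Next Saturday: October 1, 2033.
Next Friday: October 7, 2033.
The following Saturday is October 8, 2033.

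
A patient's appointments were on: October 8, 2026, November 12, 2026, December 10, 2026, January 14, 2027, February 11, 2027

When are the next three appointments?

These are Thursdays at 28- or 35-day spacing (35, 28, 35, 28).
The pattern: 2nd Thursday of the month.
2nd Thursday of March 2027: March 11, 2027.
2nd Thursday of April 2027: April 8, 2027.
2nd Thursday of May 2027: May 13, 2027.

March 11, 2027; April 8, 2027; May 13, 2027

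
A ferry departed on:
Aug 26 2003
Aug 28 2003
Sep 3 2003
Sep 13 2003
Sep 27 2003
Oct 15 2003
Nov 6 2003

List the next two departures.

Intervals are 2, 6, 10, 14, 18, 22 days — an arithmetic progression with common difference 4.
Next gap: 26 days. Nov 6 2003 + 26 days = Dec 2 2003.
Next gap: 30 days. Dec 2 2003 + 30 days = Jan 1 2004.

Dec 2 2003, Jan 1 2004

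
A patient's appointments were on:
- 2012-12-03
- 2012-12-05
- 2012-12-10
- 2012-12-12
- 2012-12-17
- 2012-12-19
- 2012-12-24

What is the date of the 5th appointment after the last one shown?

2013-01-09

The gap pattern 2, 5, 2, 5, 2, 5 repeats every 2 events.
These are the Mondays and Wednesdays of each week.
Next Wednesday: 2012-12-26.
Next Monday: 2012-12-31.
Next Wednesday: 2013-01-02.
Next Monday: 2013-01-07.
The following Wednesday is 2013-01-09.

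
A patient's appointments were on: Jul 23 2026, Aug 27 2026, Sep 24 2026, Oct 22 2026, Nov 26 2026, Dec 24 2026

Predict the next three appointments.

Jan 28 2027, Feb 25 2027, Mar 25 2027

All dates are Thursdays, 35, 28, 28, 35, 28 days apart.
Specifically, the 4th Thursday of each month.
January 2027 — 4th Thursday is Jan 28 2027.
4th Thursday of February 2027: Feb 25 2027.
4th Thursday of March 2027: Mar 25 2027.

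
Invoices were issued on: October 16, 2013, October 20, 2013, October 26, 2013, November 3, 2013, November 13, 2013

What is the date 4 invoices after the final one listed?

January 12, 2014

Intervals are 4, 6, 8, 10 days — an arithmetic progression with common difference 2.
Next gap: 12 days. November 13, 2013 + 12 days = November 25, 2013.
Next gap: 14 days. November 25, 2013 + 14 days = December 9, 2013.
Next gap: 16 days. December 9, 2013 + 16 days = December 25, 2013.
Next gap: 18 days. December 25, 2013 + 18 days = January 12, 2014.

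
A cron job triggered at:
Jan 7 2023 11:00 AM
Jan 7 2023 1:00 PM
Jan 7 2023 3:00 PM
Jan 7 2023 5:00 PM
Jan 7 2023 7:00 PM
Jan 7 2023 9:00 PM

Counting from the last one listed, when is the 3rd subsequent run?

Jan 8 2023 3:00 AM

Gaps: 2, 2, 2, 2, 2 hours — each event is 2 hours after the previous one.
Jan 7 2023 9:00 PM + 2 h = Jan 7 2023 11:00 PM.
Jan 7 2023 11:00 PM + 2 h = Jan 8 2023 1:00 AM.
Jan 8 2023 1:00 AM + 2 h = Jan 8 2023 3:00 AM.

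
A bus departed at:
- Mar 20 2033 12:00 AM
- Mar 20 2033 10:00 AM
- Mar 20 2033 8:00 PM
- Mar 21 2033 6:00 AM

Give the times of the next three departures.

Spacing: 10, 10, 10 h — constant 10 h.
Mar 21 2033 6:00 AM + 10 h = Mar 21 2033 4:00 PM.
Mar 21 2033 4:00 PM + 10 h = Mar 22 2033 2:00 AM.
Mar 22 2033 2:00 AM + 10 h = Mar 22 2033 12:00 PM.

Mar 21 2033 4:00 PM, Mar 22 2033 2:00 AM, Mar 22 2033 12:00 PM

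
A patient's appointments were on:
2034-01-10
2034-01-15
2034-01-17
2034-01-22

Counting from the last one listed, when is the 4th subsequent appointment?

2034-02-05

Every event lands on a Tuesday or Sunday (gaps cycle 5, 2, 5).
So the schedule is: every Tuesday and Sunday.
Next Tuesday: 2034-01-24.
The following Sunday is 2034-01-29.
The following Tuesday is 2034-01-31.
The following Sunday is 2034-02-05.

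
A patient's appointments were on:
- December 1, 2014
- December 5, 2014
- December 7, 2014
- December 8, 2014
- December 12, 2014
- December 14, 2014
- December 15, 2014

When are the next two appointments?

December 19, 2014; December 21, 2014

Gaps: 4, 2, 1, 4, 2, 1 days — not constant, but cyclic with period 3.
The events fall on every Monday, Friday and Sunday.
The following Friday is December 19, 2014.
Next Sunday: December 21, 2014.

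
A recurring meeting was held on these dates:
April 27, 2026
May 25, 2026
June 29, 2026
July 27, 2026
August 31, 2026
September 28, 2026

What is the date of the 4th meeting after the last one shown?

Every date is a Monday; gaps 28, 35, 28, 35, 28 days.
Each is the last Monday of its month (at least one falls on the 29th or later, ruling out '4th Monday').
October 2026 ends with Monday October 26, 2026.
November 2026 ends with Monday November 30, 2026.
Last Monday of December 2026: December 28, 2026.
January 2027 ends with Monday January 25, 2027.

January 25, 2027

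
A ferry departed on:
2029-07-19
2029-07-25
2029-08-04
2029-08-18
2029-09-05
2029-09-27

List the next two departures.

2029-10-23, 2029-11-22

The spacing grows by 4 each time: 6, 10, 14, 18, 22 days.
Next gap: 26 days. 2029-09-27 + 26 days = 2029-10-23.
Next gap: 30 days. 2029-10-23 + 30 days = 2029-11-22.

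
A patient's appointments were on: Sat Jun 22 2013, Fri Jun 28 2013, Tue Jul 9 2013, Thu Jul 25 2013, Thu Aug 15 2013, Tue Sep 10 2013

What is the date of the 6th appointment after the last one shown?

Thu May 29 2014

The spacing grows by 5 each time: 6, 11, 16, 21, 26 days.
Next gap: 31 days. Tue Sep 10 2013 + 31 days = Fri Oct 11 2013.
Next gap: 36 days. Fri Oct 11 2013 + 36 days = Sat Nov 16 2013.
Next gap: 41 days. Sat Nov 16 2013 + 41 days = Fri Dec 27 2013.
Next gap: 46 days. Fri Dec 27 2013 + 46 days = Tue Feb 11 2014.
Next gap: 51 days. Tue Feb 11 2014 + 51 days = Thu Apr 3 2014.
Next gap: 56 days. Thu Apr 3 2014 + 56 days = Thu May 29 2014.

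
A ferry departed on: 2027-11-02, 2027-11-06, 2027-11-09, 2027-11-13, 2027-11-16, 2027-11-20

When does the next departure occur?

2027-11-23

The gap pattern 4, 3, 4, 3, 4 repeats every 2 events.
These are the Tuesdays and Saturdays of each week.
Next Tuesday: 2027-11-23.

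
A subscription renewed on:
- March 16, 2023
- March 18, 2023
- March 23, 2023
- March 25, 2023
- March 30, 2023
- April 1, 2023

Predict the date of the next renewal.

Every event lands on a Thursday or Saturday (gaps cycle 2, 5, 2, 5, 2).
So the schedule is: every Thursday and Saturday.
The following Thursday is April 6, 2023.

April 6, 2023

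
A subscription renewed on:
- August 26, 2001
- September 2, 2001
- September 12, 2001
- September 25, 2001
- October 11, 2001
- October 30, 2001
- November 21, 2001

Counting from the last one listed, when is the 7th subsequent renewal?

July 17, 2002

The spacing grows by 3 each time: 7, 10, 13, 16, 19, 22 days.
Next gap: 25 days. November 21, 2001 + 25 days = December 16, 2001.
Next gap: 28 days. December 16, 2001 + 28 days = January 13, 2002.
Next gap: 31 days. January 13, 2002 + 31 days = February 13, 2002.
Next gap: 34 days. February 13, 2002 + 34 days = March 19, 2002.
Next gap: 37 days. March 19, 2002 + 37 days = April 25, 2002.
Next gap: 40 days. April 25, 2002 + 40 days = June 4, 2002.
Next gap: 43 days. June 4, 2002 + 43 days = July 17, 2002.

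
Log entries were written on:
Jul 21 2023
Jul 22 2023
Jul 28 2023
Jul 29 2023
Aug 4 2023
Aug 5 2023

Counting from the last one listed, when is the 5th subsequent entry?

Aug 25 2023

The gap pattern 1, 6, 1, 6, 1 repeats every 2 events.
These are the Fridays and Saturdays of each week.
The following Friday is Aug 11 2023.
Next Saturday: Aug 12 2023.
The following Friday is Aug 18 2023.
Next Saturday: Aug 19 2023.
The following Friday is Aug 25 2023.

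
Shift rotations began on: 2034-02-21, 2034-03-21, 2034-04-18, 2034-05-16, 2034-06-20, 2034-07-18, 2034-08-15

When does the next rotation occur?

These are Tuesdays at 28- or 35-day spacing (28, 28, 28, 35, 28, 28).
The pattern: 3rd Tuesday of the month.
3rd Tuesday of September 2034: 2034-09-19.

2034-09-19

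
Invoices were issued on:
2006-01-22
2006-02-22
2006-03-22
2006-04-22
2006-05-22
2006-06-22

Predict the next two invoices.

2006-07-22, 2006-08-22

The day-of-month is always 22 (31, 28, 31, 30, 31 days between events).
So this recurs on the 22nd of each month.
Next: July 2006 → 2006-07-22.
August 2006: 2006-08-22.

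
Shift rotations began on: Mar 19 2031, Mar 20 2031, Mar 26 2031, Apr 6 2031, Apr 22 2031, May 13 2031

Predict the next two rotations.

Intervals are 1, 6, 11, 16, 21 days — an arithmetic progression with common difference 5.
Next gap: 26 days. May 13 2031 + 26 days = Jun 8 2031.
Next gap: 31 days. Jun 8 2031 + 31 days = Jul 9 2031.

Jun 8 2031, Jul 9 2031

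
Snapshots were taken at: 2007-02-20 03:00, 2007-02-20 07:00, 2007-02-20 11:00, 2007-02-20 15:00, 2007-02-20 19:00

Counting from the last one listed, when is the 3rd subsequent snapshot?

Spacing: 4, 4, 4, 4 h — constant 4 h.
2007-02-20 19:00 + 4 h = 2007-02-20 23:00.
2007-02-20 23:00 + 4 h = 2007-02-21 03:00.
2007-02-21 03:00 + 4 h = 2007-02-21 07:00.

2007-02-21 07:00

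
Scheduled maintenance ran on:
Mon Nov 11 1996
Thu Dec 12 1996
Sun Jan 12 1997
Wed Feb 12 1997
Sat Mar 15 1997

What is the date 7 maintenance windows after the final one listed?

The spacing is 31, 31, 31, 31 days — always 31 days.
Sat Mar 15 1997 + 31 days = Tue Apr 15 1997.
Tue Apr 15 1997 + 31 days = Fri May 16 1997.
Fri May 16 1997 + 31 days = Mon Jun 16 1997.
Mon Jun 16 1997 + 31 days = Thu Jul 17 1997.
Thu Jul 17 1997 + 31 days = Sun Aug 17 1997.
Sun Aug 17 1997 + 31 days = Wed Sep 17 1997.
Wed Sep 17 1997 + 31 days = Sat Oct 18 1997.

Sat Oct 18 1997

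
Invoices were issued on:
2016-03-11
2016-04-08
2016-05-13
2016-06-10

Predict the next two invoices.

2016-07-08, 2016-08-12

All dates are Fridays, 28, 35, 28 days apart.
Specifically, the 2nd Friday of each month.
2nd Friday of July 2016: 2016-07-08.
2nd Friday of August 2016: 2016-08-12.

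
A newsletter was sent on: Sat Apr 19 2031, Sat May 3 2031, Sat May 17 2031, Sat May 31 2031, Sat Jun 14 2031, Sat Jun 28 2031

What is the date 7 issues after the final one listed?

Sat Oct 4 2031

Every event comes 14 days after the last (14, 14, 14, 14, 14).
Sat Jun 28 2031 + 14 days = Sat Jul 12 2031.
Sat Jul 12 2031 + 14 days = Sat Jul 26 2031.
Sat Jul 26 2031 + 14 days = Sat Aug 9 2031.
Sat Aug 9 2031 + 14 days = Sat Aug 23 2031.
Sat Aug 23 2031 + 14 days = Sat Sep 6 2031.
Sat Sep 6 2031 + 14 days = Sat Sep 20 2031.
Sat Sep 20 2031 + 14 days = Sat Oct 4 2031.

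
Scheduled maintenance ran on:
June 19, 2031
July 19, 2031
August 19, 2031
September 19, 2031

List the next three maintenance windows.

The day-of-month is always 19 (30, 31, 31 days between events).
So this recurs on the 19th of each month.
Next: October 2031 → October 19, 2031.
November 2031: November 19, 2031.
Next: December 2031 → December 19, 2031.

October 19, 2031; November 19, 2031; December 19, 2031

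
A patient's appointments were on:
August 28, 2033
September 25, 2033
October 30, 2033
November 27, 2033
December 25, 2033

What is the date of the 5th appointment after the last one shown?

These are Sundays with 28, 35, 28, 28-day gaps.
Each is the final Sunday of its month — October 30, 2033 is past the 28th, so '4th Sunday' doesn't fit.
Last Sunday of January 2034: January 29, 2034.
Last Sunday of February 2034: February 26, 2034.
Last Sunday of March 2034: March 26, 2034.
Last Sunday of April 2034: April 30, 2034.
Last Sunday of May 2034: May 28, 2034.

May 28, 2034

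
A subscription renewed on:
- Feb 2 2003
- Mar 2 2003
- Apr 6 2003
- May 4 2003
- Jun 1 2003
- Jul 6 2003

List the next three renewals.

All dates are Sundays, 28, 35, 28, 28, 35 days apart.
Specifically, the 1st Sunday of each month.
August 2003 — 1st Sunday is Aug 3 2003.
1st Sunday of September 2003: Sep 7 2003.
1st Sunday of October 2003: Oct 5 2003.

Aug 3 2003, Sep 7 2003, Oct 5 2003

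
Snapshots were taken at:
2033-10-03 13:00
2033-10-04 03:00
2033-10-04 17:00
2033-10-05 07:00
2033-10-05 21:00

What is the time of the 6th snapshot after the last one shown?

2033-10-09 09:00

The interval is a steady 14 hours (14, 14, 14, 14).
2033-10-05 21:00 + 14 h = 2033-10-06 11:00.
2033-10-06 11:00 + 14 h = 2033-10-07 01:00.
2033-10-07 01:00 + 14 h = 2033-10-07 15:00.
2033-10-07 15:00 + 14 h = 2033-10-08 05:00.
2033-10-08 05:00 + 14 h = 2033-10-08 19:00.
2033-10-08 19:00 + 14 h = 2033-10-09 09:00.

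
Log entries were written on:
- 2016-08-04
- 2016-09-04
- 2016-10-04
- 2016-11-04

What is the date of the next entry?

Each date is the 4th; the gaps (31, 30, 31) track the month lengths.
The rule is the 4th of each month.
December 2016: 2016-12-04.

2016-12-04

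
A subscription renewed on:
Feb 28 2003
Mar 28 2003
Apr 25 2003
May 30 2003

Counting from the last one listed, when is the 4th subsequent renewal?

All Fridays; the gaps (28, 28, 35) vary with month length.
This is the last Friday of each month.
Last Friday of June 2003: Jun 27 2003.
Last Friday of July 2003: Jul 25 2003.
Last Friday of August 2003: Aug 29 2003.
September 2003 ends with Friday Sep 26 2003.

Sep 26 2003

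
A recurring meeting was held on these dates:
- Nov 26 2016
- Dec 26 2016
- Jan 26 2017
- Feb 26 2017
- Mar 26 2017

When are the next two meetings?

The day-of-month is always 26 (30, 31, 31, 28 days between events).
So this recurs on the 26th of each month.
Next: April 2017 → Apr 26 2017.
May 2017: May 26 2017.

Apr 26 2017, May 26 2017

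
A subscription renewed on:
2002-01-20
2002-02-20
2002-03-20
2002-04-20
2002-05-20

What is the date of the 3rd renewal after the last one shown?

Each date is the 20th; the gaps (31, 28, 31, 30) track the month lengths.
The rule is the 20th of each month.
June 2002: 2002-06-20.
Next: July 2002 → 2002-07-20.
August 2002: 2002-08-20.

2002-08-20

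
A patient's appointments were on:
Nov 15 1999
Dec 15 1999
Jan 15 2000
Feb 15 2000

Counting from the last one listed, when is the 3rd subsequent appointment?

May 15 2000

Each date is the 15th; the gaps (30, 31, 31) track the month lengths.
The rule is the 15th of each month.
Next: March 2000 → Mar 15 2000.
April 2000: Apr 15 2000.
May 2000: May 15 2000.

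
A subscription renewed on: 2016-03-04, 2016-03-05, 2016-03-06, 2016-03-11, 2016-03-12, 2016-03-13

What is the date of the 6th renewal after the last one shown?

The gap pattern 1, 1, 5, 1, 1 repeats every 3 events.
These are the Fridays, Saturdays and Sundays of each week.
Next Friday: 2016-03-18.
The following Saturday is 2016-03-19.
Next Sunday: 2016-03-20.
The following Friday is 2016-03-25.
Next Saturday: 2016-03-26.
The following Sunday is 2016-03-27.

2016-03-27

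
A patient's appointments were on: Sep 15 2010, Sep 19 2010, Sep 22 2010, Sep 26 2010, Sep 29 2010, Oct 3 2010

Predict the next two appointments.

The gap pattern 4, 3, 4, 3, 4 repeats every 2 events.
These are the Wednesdays and Sundays of each week.
The following Wednesday is Oct 6 2010.
Next Sunday: Oct 10 2010.

Oct 6 2010, Oct 10 2010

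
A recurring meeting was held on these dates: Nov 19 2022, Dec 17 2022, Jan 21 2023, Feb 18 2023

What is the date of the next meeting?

Gaps: 28, 35, 28 days — a mix of 28 and 35. Every date is a Saturday.
Each is the 3rd Saturday of its month.
3rd Saturday of March 2023: Mar 18 2023.

Mar 18 2023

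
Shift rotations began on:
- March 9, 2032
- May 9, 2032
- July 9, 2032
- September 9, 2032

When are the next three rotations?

Each date is the 9th; the gaps (61, 61, 62) track the month lengths.
The rule is the 9th of every 2 months.
November 2032: November 9, 2032.
Next: January 2033 → January 9, 2033.
Next: March 2033 → March 9, 2033.

November 9, 2032; January 9, 2033; March 9, 2033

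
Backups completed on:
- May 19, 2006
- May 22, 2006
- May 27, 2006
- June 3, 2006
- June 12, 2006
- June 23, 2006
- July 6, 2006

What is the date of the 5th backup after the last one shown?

The spacing grows by 2 each time: 3, 5, 7, 9, 11, 13 days.
Next gap: 15 days. July 6, 2006 + 15 days = July 21, 2006.
Next gap: 17 days. July 21, 2006 + 17 days = August 7, 2006.
Next gap: 19 days. August 7, 2006 + 19 days = August 26, 2006.
Next gap: 21 days. August 26, 2006 + 21 days = September 16, 2006.
Next gap: 23 days. September 16, 2006 + 23 days = October 9, 2006.

October 9, 2006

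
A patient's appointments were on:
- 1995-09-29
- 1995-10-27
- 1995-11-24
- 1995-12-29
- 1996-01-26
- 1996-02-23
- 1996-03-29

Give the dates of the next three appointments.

These are Fridays with 28, 28, 35, 28, 28, 35-day gaps.
Each is the final Friday of its month — 1995-09-29 is past the 28th, so '4th Friday' doesn't fit.
Last Friday of April 1996: 1996-04-26.
May 1996 ends with Friday 1996-05-31.
June 1996 ends with Friday 1996-06-28.

1996-04-26, 1996-05-31, 1996-06-28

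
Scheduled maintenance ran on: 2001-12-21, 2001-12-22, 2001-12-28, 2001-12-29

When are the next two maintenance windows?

Gaps: 1, 6, 1 days — not constant, but cyclic with period 2.
The events fall on every Friday and Saturday.
The following Friday is 2002-01-04.
Next Saturday: 2002-01-05.

2002-01-04, 2002-01-05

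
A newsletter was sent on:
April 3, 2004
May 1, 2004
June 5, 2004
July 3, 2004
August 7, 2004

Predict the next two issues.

September 4, 2004; October 2, 2004

All dates are Saturdays, 28, 35, 28, 35 days apart.
Specifically, the 1st Saturday of each month.
1st Saturday of September 2004: September 4, 2004.
1st Saturday of October 2004: October 2, 2004.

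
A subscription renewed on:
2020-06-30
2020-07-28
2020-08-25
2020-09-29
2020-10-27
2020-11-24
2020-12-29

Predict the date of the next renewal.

All Tuesdays; the gaps (28, 28, 35, 28, 28, 35) vary with month length.
This is the last Tuesday of each month.
January 2021 ends with Tuesday 2021-01-26.

2021-01-26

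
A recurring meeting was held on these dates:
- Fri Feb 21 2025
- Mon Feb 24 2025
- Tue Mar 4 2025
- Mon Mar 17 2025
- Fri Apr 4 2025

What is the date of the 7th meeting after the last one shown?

Fri Dec 26 2025

Gaps: 3, 8, 13, 18 days — each gap is 5 larger than the previous one.
Next gap: 23 days. Fri Apr 4 2025 + 23 days = Sun Apr 27 2025.
Next gap: 28 days. Sun Apr 27 2025 + 28 days = Sun May 25 2025.
Next gap: 33 days. Sun May 25 2025 + 33 days = Fri Jun 27 2025.
Next gap: 38 days. Fri Jun 27 2025 + 38 days = Mon Aug 4 2025.
Next gap: 43 days. Mon Aug 4 2025 + 43 days = Tue Sep 16 2025.
Next gap: 48 days. Tue Sep 16 2025 + 48 days = Mon Nov 3 2025.
Next gap: 53 days. Mon Nov 3 2025 + 53 days = Fri Dec 26 2025.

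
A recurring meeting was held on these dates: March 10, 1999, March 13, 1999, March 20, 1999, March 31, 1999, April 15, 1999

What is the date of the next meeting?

May 4, 1999

Gaps: 3, 7, 11, 15 days — each gap is 4 larger than the previous one.
Next gap: 19 days. April 15, 1999 + 19 days = May 4, 1999.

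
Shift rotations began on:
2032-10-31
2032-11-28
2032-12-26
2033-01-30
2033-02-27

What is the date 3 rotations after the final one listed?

2033-05-29

Every date is a Sunday; gaps 28, 28, 35, 28 days.
Each is the last Sunday of its month (at least one falls on the 29th or later, ruling out '4th Sunday').
Last Sunday of March 2033: 2033-03-27.
Last Sunday of April 2033: 2033-04-24.
May 2033 ends with Sunday 2033-05-29.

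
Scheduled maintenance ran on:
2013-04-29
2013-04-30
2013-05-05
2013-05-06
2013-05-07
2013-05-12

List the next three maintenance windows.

2013-05-13, 2013-05-14, 2013-05-19

Gaps: 1, 5, 1, 1, 5 days — not constant, but cyclic with period 3.
The events fall on every Monday, Tuesday and Sunday.
The following Monday is 2013-05-13.
Next Tuesday: 2013-05-14.
Next Sunday: 2013-05-19.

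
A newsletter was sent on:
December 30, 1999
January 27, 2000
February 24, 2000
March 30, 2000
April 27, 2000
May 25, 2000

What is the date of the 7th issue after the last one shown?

All Thursdays; the gaps (28, 28, 35, 28, 28) vary with month length.
This is the last Thursday of each month.
Last Thursday of June 2000: June 29, 2000.
Last Thursday of July 2000: July 27, 2000.
Last Thursday of August 2000: August 31, 2000.
Last Thursday of September 2000: September 28, 2000.
October 2000 ends with Thursday October 26, 2000.
Last Thursday of November 2000: November 30, 2000.
Last Thursday of December 2000: December 28, 2000.

December 28, 2000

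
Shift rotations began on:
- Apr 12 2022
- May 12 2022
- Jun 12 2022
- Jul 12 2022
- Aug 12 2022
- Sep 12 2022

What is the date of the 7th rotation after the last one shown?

Apr 12 2023

Gaps: 30, 31, 30, 31, 31 days — not constant. Every event is on the 12th of the month.
Pattern: the 12th of each month.
October 2022: Oct 12 2022.
November 2022: Nov 12 2022.
December 2022: Dec 12 2022.
January 2023: Jan 12 2023.
Next: February 2023 → Feb 12 2023.
March 2023: Mar 12 2023.
Next: April 2023 → Apr 12 2023.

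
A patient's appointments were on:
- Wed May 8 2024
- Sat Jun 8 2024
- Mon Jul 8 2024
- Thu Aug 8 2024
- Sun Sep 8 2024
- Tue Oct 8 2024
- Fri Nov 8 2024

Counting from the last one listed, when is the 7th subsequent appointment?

Gaps: 31, 30, 31, 31, 30, 31 days — not constant. Every event is on the 8th of the month.
Pattern: the 8th of each month.
December 2024: Sun Dec 8 2024.
January 2025: Wed Jan 8 2025.
February 2025: Sat Feb 8 2025.
Next: March 2025 → Sat Mar 8 2025.
Next: April 2025 → Tue Apr 8 2025.
May 2025: Thu May 8 2025.
June 2025: Sun Jun 8 2025.

Sun Jun 8 2025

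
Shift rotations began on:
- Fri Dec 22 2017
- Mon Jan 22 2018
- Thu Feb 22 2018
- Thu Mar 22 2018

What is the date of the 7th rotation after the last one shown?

Mon Oct 22 2018

Gaps: 31, 31, 28 days — not constant. Every event is on the 22nd of the month.
Pattern: the 22nd of each month.
Next: April 2018 → Sun Apr 22 2018.
Next: May 2018 → Tue May 22 2018.
June 2018: Fri Jun 22 2018.
July 2018: Sun Jul 22 2018.
August 2018: Wed Aug 22 2018.
September 2018: Sat Sep 22 2018.
Next: October 2018 → Mon Oct 22 2018.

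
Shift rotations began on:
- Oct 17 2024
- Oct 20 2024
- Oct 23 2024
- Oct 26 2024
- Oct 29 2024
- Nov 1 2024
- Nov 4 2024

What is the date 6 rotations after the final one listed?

Nov 22 2024

Gaps between consecutive events: 3, 3, 3, 3, 3, 3 days — a constant 3-day interval.
Nov 4 2024 + 3 days = Nov 7 2024.
Nov 7 2024 + 3 days = Nov 10 2024.
Nov 10 2024 + 3 days = Nov 13 2024.
Nov 13 2024 + 3 days = Nov 16 2024.
Nov 16 2024 + 3 days = Nov 19 2024.
Nov 19 2024 + 3 days = Nov 22 2024.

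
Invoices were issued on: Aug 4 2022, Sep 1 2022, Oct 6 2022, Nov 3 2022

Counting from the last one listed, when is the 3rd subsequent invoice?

Feb 2 2023

These are Thursdays at 28- or 35-day spacing (28, 35, 28).
The pattern: 1st Thursday of the month.
1st Thursday of December 2022: Dec 1 2022.
1st Thursday of January 2023: Jan 5 2023.
1st Thursday of February 2023: Feb 2 2023.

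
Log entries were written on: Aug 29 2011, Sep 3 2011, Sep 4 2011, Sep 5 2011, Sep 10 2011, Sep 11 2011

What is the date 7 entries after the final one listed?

Gaps: 5, 1, 1, 5, 1 days — not constant, but cyclic with period 3.
The events fall on every Monday, Saturday and Sunday.
The following Monday is Sep 12 2011.
Next Saturday: Sep 17 2011.
The following Sunday is Sep 18 2011.
Next Monday: Sep 19 2011.
The following Saturday is Sep 24 2011.
Next Sunday: Sep 25 2011.
The following Monday is Sep 26 2011.

Sep 26 2011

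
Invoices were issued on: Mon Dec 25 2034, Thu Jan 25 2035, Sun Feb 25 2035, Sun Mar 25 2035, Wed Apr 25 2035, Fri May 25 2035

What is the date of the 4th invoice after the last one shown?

The day-of-month is always 25 (31, 31, 28, 31, 30 days between events).
So this recurs on the 25th of each month.
June 2035: Mon Jun 25 2035.
July 2035: Wed Jul 25 2035.
August 2035: Sat Aug 25 2035.
September 2035: Tue Sep 25 2035.

Tue Sep 25 2035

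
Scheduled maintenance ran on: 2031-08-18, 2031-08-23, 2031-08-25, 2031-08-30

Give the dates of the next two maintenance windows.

2031-09-01, 2031-09-06

Every event lands on a Monday or Saturday (gaps cycle 5, 2, 5).
So the schedule is: every Monday and Saturday.
Next Monday: 2031-09-01.
Next Saturday: 2031-09-06.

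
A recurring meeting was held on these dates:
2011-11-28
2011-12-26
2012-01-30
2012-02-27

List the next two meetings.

These are Mondays with 28, 35, 28-day gaps.
Each is the final Monday of its month — 2012-01-30 is past the 28th, so '4th Monday' doesn't fit.
March 2012 ends with Monday 2012-03-26.
April 2012 ends with Monday 2012-04-30.

2012-03-26, 2012-04-30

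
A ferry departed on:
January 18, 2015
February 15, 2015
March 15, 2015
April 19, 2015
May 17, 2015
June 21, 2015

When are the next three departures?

July 19, 2015; August 16, 2015; September 20, 2015

All dates are Sundays, 28, 28, 35, 28, 35 days apart.
Specifically, the 3rd Sunday of each month.
July 2015 — 3rd Sunday is July 19, 2015.
3rd Sunday of August 2015: August 16, 2015.
September 2015 — 3rd Sunday is September 20, 2015.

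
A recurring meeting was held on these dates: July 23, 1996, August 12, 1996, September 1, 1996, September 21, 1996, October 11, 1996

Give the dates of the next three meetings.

October 31, 1996; November 20, 1996; December 10, 1996

Gaps between consecutive events: 20, 20, 20, 20 days — a constant 20-day interval.
October 11, 1996 + 20 days = October 31, 1996.
October 31, 1996 + 20 days = November 20, 1996.
November 20, 1996 + 20 days = December 10, 1996.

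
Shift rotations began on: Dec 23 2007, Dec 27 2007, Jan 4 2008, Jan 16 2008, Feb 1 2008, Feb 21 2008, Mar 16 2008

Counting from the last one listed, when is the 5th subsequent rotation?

Sep 12 2008

The spacing grows by 4 each time: 4, 8, 12, 16, 20, 24 days.
Next gap: 28 days. Mar 16 2008 + 28 days = Apr 13 2008.
Next gap: 32 days. Apr 13 2008 + 32 days = May 15 2008.
Next gap: 36 days. May 15 2008 + 36 days = Jun 20 2008.
Next gap: 40 days. Jun 20 2008 + 40 days = Jul 30 2008.
Next gap: 44 days. Jul 30 2008 + 44 days = Sep 12 2008.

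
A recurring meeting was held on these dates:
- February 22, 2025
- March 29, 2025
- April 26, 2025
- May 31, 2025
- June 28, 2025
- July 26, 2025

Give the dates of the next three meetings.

All Saturdays; the gaps (35, 28, 35, 28, 28) vary with month length.
This is the last Saturday of each month.
Last Saturday of August 2025: August 30, 2025.
Last Saturday of September 2025: September 27, 2025.
October 2025 ends with Saturday October 25, 2025.

August 30, 2025; September 27, 2025; October 25, 2025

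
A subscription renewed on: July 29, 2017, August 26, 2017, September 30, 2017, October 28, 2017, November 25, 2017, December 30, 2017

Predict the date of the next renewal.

January 27, 2018

These are Saturdays with 28, 35, 28, 28, 35-day gaps.
Each is the final Saturday of its month — July 29, 2017 is past the 28th, so '4th Saturday' doesn't fit.
January 2018 ends with Saturday January 27, 2018.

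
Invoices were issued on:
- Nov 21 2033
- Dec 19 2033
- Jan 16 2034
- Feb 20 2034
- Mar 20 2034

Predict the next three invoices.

Apr 17 2034, May 15 2034, Jun 19 2034

These are Mondays at 28- or 35-day spacing (28, 28, 35, 28).
The pattern: 3rd Monday of the month.
3rd Monday of April 2034: Apr 17 2034.
May 2034 — 3rd Monday is May 15 2034.
3rd Monday of June 2034: Jun 19 2034.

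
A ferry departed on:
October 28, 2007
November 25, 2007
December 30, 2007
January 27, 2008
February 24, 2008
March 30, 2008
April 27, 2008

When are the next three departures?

Every date is a Sunday; gaps 28, 35, 28, 28, 35, 28 days.
Each is the last Sunday of its month (at least one falls on the 29th or later, ruling out '4th Sunday').
May 2008 ends with Sunday May 25, 2008.
Last Sunday of June 2008: June 29, 2008.
July 2008 ends with Sunday July 27, 2008.

May 25, 2008; June 29, 2008; July 27, 2008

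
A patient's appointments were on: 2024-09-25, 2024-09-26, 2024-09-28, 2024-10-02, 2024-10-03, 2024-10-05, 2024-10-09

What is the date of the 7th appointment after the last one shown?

2024-10-24

The gap pattern 1, 2, 4, 1, 2, 4 repeats every 3 events.
These are the Wednesdays, Thursdays and Saturdays of each week.
The following Thursday is 2024-10-10.
Next Saturday: 2024-10-12.
Next Wednesday: 2024-10-16.
The following Thursday is 2024-10-17.
The following Saturday is 2024-10-19.
Next Wednesday: 2024-10-23.
The following Thursday is 2024-10-24.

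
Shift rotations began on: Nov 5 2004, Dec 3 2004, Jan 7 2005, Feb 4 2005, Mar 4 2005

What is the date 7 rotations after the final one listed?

Oct 7 2005

All dates are Fridays, 28, 35, 28, 28 days apart.
Specifically, the 1st Friday of each month.
1st Friday of April 2005: Apr 1 2005.
1st Friday of May 2005: May 6 2005.
June 2005 — 1st Friday is Jun 3 2005.
1st Friday of July 2005: Jul 1 2005.
August 2005 — 1st Friday is Aug 5 2005.
1st Friday of September 2005: Sep 2 2005.
1st Friday of October 2005: Oct 7 2005.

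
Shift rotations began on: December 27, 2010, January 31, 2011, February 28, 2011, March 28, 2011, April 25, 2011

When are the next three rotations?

May 30, 2011; June 27, 2011; July 25, 2011

Every date is a Monday; gaps 35, 28, 28, 28 days.
Each is the last Monday of its month (at least one falls on the 29th or later, ruling out '4th Monday').
Last Monday of May 2011: May 30, 2011.
June 2011 ends with Monday June 27, 2011.
July 2011 ends with Monday July 25, 2011.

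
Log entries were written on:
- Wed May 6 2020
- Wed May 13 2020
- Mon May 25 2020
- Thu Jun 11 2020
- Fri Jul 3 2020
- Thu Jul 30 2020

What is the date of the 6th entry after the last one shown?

Fri Apr 23 2021

Gaps: 7, 12, 17, 22, 27 days — each gap is 5 larger than the previous one.
Next gap: 32 days. Thu Jul 30 2020 + 32 days = Mon Aug 31 2020.
Next gap: 37 days. Mon Aug 31 2020 + 37 days = Wed Oct 7 2020.
Next gap: 42 days. Wed Oct 7 2020 + 42 days = Wed Nov 18 2020.
Next gap: 47 days. Wed Nov 18 2020 + 47 days = Mon Jan 4 2021.
Next gap: 52 days. Mon Jan 4 2021 + 52 days = Thu Feb 25 2021.
Next gap: 57 days. Thu Feb 25 2021 + 57 days = Fri Apr 23 2021.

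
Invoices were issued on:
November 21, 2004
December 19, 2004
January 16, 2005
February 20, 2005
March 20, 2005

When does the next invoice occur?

All dates are Sundays, 28, 28, 35, 28 days apart.
Specifically, the 3rd Sunday of each month.
April 2005 — 3rd Sunday is April 17, 2005.

April 17, 2005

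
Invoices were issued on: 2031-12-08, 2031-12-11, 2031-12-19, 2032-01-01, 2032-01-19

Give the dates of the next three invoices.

Intervals are 3, 8, 13, 18 days — an arithmetic progression with common difference 5.
Next gap: 23 days. 2032-01-19 + 23 days = 2032-02-11.
Next gap: 28 days. 2032-02-11 + 28 days = 2032-03-10.
Next gap: 33 days. 2032-03-10 + 33 days = 2032-04-12.

2032-02-11, 2032-03-10, 2032-04-12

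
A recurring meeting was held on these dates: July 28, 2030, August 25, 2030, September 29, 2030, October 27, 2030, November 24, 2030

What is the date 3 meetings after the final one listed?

February 23, 2031

Every date is a Sunday; gaps 28, 35, 28, 28 days.
Each is the last Sunday of its month (at least one falls on the 29th or later, ruling out '4th Sunday').
December 2030 ends with Sunday December 29, 2030.
January 2031 ends with Sunday January 26, 2031.
February 2031 ends with Sunday February 23, 2031.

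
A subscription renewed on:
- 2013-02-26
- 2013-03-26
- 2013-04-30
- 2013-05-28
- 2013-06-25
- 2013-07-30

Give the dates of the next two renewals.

2013-08-27, 2013-09-24

These are Tuesdays with 28, 35, 28, 28, 35-day gaps.
Each is the final Tuesday of its month — 2013-04-30 is past the 28th, so '4th Tuesday' doesn't fit.
August 2013 ends with Tuesday 2013-08-27.
September 2013 ends with Tuesday 2013-09-24.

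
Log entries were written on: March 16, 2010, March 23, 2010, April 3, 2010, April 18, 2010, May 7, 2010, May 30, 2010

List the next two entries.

Gaps: 7, 11, 15, 19, 23 days — each gap is 4 larger than the previous one.
Next gap: 27 days. May 30, 2010 + 27 days = June 26, 2010.
Next gap: 31 days. June 26, 2010 + 31 days = July 27, 2010.

June 26, 2010; July 27, 2010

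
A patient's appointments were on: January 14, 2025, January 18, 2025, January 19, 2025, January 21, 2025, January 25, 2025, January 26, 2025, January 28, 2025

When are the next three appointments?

February 1, 2025; February 2, 2025; February 4, 2025

Gaps: 4, 1, 2, 4, 1, 2 days — not constant, but cyclic with period 3.
The events fall on every Tuesday, Saturday and Sunday.
Next Saturday: February 1, 2025.
Next Sunday: February 2, 2025.
The following Tuesday is February 4, 2025.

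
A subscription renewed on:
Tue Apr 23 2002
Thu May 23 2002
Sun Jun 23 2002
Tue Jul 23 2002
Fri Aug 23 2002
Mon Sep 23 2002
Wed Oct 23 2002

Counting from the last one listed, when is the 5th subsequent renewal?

Sun Mar 23 2003

Gaps: 30, 31, 30, 31, 31, 30 days — not constant. Every event is on the 23rd of the month.
Pattern: the 23rd of each month.
Next: November 2002 → Sat Nov 23 2002.
December 2002: Mon Dec 23 2002.
Next: January 2003 → Thu Jan 23 2003.
February 2003: Sun Feb 23 2003.
March 2003: Sun Mar 23 2003.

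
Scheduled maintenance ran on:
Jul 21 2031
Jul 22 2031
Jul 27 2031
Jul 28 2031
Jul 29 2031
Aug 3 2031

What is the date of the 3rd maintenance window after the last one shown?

Every event lands on a Monday or Tuesday or Sunday (gaps cycle 1, 5, 1, 1, 5).
So the schedule is: every Monday, Tuesday and Sunday.
Next Monday: Aug 4 2031.
The following Tuesday is Aug 5 2031.
The following Sunday is Aug 10 2031.

Aug 10 2031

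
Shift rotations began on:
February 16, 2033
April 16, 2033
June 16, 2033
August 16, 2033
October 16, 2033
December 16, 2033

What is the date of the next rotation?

Each date is the 16th; the gaps (59, 61, 61, 61, 61) track the month lengths.
The rule is the 16th of every 2 months.
February 2034: February 16, 2034.

February 16, 2034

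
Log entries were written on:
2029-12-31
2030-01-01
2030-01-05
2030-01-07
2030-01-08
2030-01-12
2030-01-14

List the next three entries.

2030-01-15, 2030-01-19, 2030-01-21

Every event lands on a Monday or Tuesday or Saturday (gaps cycle 1, 4, 2, 1, 4, 2).
So the schedule is: every Monday, Tuesday and Saturday.
The following Tuesday is 2030-01-15.
The following Saturday is 2030-01-19.
Next Monday: 2030-01-21.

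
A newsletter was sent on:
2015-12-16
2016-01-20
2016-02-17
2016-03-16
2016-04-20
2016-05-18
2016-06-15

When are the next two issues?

2016-07-20, 2016-08-17

Gaps: 35, 28, 28, 35, 28, 28 days — a mix of 28 and 35. Every date is a Wednesday.
Each is the 3rd Wednesday of its month.
3rd Wednesday of July 2016: 2016-07-20.
August 2016 — 3rd Wednesday is 2016-08-17.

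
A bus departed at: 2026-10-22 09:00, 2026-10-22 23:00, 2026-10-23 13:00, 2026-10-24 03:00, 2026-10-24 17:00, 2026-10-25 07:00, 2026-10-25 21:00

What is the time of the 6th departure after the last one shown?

2026-10-29 09:00

Spacing: 14, 14, 14, 14, 14, 14 h — constant 14 h.
2026-10-25 21:00 + 14 h = 2026-10-26 11:00.
2026-10-26 11:00 + 14 h = 2026-10-27 01:00.
2026-10-27 01:00 + 14 h = 2026-10-27 15:00.
2026-10-27 15:00 + 14 h = 2026-10-28 05:00.
2026-10-28 05:00 + 14 h = 2026-10-28 19:00.
2026-10-28 19:00 + 14 h = 2026-10-29 09:00.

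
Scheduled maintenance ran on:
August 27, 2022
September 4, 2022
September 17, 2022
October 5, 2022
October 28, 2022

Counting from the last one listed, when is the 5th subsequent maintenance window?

Intervals are 8, 13, 18, 23 days — an arithmetic progression with common difference 5.
Next gap: 28 days. October 28, 2022 + 28 days = November 25, 2022.
Next gap: 33 days. November 25, 2022 + 33 days = December 28, 2022.
Next gap: 38 days. December 28, 2022 + 38 days = February 4, 2023.
Next gap: 43 days. February 4, 2023 + 43 days = March 19, 2023.
Next gap: 48 days. March 19, 2023 + 48 days = May 6, 2023.

May 6, 2023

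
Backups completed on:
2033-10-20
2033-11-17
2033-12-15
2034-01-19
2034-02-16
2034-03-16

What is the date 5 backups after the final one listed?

2034-08-17

Gaps: 28, 28, 35, 28, 28 days — a mix of 28 and 35. Every date is a Thursday.
Each is the 3rd Thursday of its month.
3rd Thursday of April 2034: 2034-04-20.
3rd Thursday of May 2034: 2034-05-18.
June 2034 — 3rd Thursday is 2034-06-15.
3rd Thursday of July 2034: 2034-07-20.
3rd Thursday of August 2034: 2034-08-17.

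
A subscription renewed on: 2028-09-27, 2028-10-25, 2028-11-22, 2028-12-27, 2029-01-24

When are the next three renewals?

All dates are Wednesdays, 28, 28, 35, 28 days apart.
Specifically, the 4th Wednesday of each month.
4th Wednesday of February 2029: 2029-02-28.
March 2029 — 4th Wednesday is 2029-03-28.
April 2029 — 4th Wednesday is 2029-04-25.

2029-02-28, 2029-03-28, 2029-04-25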